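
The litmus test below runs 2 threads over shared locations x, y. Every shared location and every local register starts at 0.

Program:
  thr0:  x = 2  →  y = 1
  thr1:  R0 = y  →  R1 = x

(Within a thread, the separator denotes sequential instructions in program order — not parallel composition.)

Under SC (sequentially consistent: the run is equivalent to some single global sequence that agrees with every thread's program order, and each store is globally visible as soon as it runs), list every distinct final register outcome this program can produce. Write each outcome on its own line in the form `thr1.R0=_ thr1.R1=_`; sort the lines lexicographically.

thr1.R0=0 thr1.R1=0
thr1.R0=0 thr1.R1=2
thr1.R0=1 thr1.R1=2

outcome vector order: (thr1.R0,thr1.R1)
|SC outcomes| = 3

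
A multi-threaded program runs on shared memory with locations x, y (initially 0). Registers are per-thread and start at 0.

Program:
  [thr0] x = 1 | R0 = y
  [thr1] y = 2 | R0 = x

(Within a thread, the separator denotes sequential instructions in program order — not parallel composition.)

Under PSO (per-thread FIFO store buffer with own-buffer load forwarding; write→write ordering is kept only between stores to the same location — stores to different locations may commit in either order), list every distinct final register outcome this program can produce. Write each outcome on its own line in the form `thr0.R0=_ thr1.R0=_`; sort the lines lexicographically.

thr0.R0=0 thr1.R0=0
thr0.R0=0 thr1.R0=1
thr0.R0=2 thr1.R0=0
thr0.R0=2 thr1.R0=1

outcome vector order: (thr0.R0,thr1.R0)
|PSO outcomes| = 4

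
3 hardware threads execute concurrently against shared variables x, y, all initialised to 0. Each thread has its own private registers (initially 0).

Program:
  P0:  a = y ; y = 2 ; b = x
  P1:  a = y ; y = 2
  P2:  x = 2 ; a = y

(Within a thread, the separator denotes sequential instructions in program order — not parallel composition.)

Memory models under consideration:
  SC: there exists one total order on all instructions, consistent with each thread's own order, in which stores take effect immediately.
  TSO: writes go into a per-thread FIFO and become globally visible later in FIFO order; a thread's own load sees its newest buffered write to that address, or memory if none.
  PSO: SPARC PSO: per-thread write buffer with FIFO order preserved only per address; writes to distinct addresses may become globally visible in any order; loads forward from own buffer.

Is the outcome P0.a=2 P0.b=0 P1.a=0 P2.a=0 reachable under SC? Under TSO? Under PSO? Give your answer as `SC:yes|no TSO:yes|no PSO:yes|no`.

outcome vector order: (P0.a,P0.b,P1.a,P2.a)
[SC] allowed = {0002 0022 0200 0202 0220 0222 2002 2200 2202}
[TSO] allowed = {0000 0002 0020 0022 0200 0202 0220 0222 2000 2002 2200 2202}
[PSO] allowed = {0000 0002 0020 0022 0200 0202 0220 0222 2000 2002 2200 2202}
target 2000 ∈ {TSO,PSO}

SC:no TSO:yes PSO:yes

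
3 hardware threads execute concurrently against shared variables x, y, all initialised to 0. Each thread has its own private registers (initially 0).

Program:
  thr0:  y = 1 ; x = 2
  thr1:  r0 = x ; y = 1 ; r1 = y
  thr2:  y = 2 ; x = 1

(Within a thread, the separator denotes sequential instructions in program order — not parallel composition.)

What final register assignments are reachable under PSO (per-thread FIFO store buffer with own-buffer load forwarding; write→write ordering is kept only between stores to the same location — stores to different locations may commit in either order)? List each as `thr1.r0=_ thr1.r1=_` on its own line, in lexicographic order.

outcome vector order: (thr1.r0,thr1.r1)
|PSO outcomes| = 6

thr1.r0=0 thr1.r1=1
thr1.r0=0 thr1.r1=2
thr1.r0=1 thr1.r1=1
thr1.r0=1 thr1.r1=2
thr1.r0=2 thr1.r1=1
thr1.r0=2 thr1.r1=2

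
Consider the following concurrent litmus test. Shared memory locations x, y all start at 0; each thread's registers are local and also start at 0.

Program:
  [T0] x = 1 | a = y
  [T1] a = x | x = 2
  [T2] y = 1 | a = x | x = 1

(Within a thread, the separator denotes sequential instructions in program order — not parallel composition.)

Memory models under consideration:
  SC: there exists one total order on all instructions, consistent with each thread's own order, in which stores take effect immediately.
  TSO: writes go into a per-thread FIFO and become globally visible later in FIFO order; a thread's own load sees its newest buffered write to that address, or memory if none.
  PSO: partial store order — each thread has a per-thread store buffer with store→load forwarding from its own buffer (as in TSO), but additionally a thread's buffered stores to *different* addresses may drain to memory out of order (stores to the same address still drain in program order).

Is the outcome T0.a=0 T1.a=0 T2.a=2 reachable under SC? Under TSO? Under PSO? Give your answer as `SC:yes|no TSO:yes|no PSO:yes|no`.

outcome vector order: (T0.a,T1.a,T2.a)
SC (10): <0 0 1>; <0 0 2>; <0 1 1>; <0 1 2>; <1 0 0>; <1 0 1>; <1 0 2>; <1 1 0>; <1 1 1>; <1 1 2>
TSO (12): <0 0 0>; <0 0 1>; <0 0 2>; <0 1 0>; <0 1 1>; <0 1 2>; <1 0 0>; <1 0 1>; <1 0 2>; <1 1 0>; <1 1 1>; <1 1 2>
PSO (12): <0 0 0>; <0 0 1>; <0 0 2>; <0 1 0>; <0 1 1>; <0 1 2>; <1 0 0>; <1 0 1>; <1 0 2>; <1 1 0>; <1 1 1>; <1 1 2>
target <0 0 2> ∈ {SC,TSO,PSO}

SC:yes TSO:yes PSO:yes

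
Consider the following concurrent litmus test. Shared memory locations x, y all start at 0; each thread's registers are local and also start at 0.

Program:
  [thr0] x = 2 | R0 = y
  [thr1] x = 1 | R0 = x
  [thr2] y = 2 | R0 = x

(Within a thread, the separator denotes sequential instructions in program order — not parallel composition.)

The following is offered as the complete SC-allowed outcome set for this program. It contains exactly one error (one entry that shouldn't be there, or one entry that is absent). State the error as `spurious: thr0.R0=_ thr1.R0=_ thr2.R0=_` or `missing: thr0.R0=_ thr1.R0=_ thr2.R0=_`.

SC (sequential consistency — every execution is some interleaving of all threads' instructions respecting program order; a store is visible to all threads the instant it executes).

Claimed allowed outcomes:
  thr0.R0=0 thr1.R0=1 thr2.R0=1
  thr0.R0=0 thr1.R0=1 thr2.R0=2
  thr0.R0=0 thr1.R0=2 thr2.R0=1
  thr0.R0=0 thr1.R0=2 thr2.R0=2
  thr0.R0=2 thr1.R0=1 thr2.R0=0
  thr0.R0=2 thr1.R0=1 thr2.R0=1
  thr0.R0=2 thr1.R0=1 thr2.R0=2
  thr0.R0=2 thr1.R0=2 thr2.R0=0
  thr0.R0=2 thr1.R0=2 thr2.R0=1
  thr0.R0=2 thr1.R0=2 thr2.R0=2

outcome vector order: (thr0.R0,thr1.R0,thr2.R0)
[SC] allowed = {<0 1 1>; <0 1 2>; <0 2 2>; <2 1 0>; <2 1 1>; <2 1 2>; <2 2 0>; <2 2 1>; <2 2 2>}
claimed∖SC = {<0 2 1>}

spurious: thr0.R0=0 thr1.R0=2 thr2.R0=1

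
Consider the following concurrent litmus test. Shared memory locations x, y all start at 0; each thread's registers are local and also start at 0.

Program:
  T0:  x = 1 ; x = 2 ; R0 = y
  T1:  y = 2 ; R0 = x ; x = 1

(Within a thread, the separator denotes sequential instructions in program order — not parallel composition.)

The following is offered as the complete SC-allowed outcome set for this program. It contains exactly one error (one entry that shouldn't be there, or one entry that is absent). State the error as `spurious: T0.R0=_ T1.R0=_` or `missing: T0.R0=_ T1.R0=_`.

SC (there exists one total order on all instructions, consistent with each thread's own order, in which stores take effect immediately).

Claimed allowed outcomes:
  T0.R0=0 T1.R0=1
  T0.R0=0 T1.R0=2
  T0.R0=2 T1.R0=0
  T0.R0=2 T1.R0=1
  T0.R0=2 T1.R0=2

outcome vector order: (T0.R0,T1.R0)
SC (4): 0/2; 2/0; 2/1; 2/2
claimed∖SC = {0/1}

spurious: T0.R0=0 T1.R0=1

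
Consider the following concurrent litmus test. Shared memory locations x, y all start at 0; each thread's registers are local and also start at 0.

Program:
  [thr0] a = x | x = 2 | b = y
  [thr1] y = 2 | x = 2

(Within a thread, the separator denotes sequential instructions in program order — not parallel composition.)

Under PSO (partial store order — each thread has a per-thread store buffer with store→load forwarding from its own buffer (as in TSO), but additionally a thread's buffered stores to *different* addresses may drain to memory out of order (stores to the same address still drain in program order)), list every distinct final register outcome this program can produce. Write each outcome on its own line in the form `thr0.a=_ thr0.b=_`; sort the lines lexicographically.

outcome vector order: (thr0.a,thr0.b)
|PSO outcomes| = 4

thr0.a=0 thr0.b=0
thr0.a=0 thr0.b=2
thr0.a=2 thr0.b=0
thr0.a=2 thr0.b=2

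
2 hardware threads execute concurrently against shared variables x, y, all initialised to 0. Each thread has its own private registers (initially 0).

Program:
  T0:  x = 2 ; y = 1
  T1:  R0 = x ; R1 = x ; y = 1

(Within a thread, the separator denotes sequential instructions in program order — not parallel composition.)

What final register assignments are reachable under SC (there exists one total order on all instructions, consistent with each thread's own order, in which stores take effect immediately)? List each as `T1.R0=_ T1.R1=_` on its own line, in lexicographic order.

outcome vector order: (T1.R0,T1.R1)
|SC outcomes| = 3

T1.R0=0 T1.R1=0
T1.R0=0 T1.R1=2
T1.R0=2 T1.R1=2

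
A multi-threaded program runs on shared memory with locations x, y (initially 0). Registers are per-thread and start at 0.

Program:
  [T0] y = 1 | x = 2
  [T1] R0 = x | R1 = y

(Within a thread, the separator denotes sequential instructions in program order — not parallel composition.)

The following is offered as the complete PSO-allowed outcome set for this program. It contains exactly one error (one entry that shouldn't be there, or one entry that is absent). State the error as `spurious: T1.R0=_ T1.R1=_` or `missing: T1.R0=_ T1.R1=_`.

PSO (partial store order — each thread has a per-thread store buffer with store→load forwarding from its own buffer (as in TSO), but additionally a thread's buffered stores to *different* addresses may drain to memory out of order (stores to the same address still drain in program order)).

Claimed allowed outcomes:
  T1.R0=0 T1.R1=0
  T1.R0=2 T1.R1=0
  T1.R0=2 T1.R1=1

outcome vector order: (T1.R0,T1.R1)
PSO: 4 outcomes — {<0 0>, <0 1>, <2 0>, <2 1>}
PSO∖claimed = {<0 1>}

missing: T1.R0=0 T1.R1=1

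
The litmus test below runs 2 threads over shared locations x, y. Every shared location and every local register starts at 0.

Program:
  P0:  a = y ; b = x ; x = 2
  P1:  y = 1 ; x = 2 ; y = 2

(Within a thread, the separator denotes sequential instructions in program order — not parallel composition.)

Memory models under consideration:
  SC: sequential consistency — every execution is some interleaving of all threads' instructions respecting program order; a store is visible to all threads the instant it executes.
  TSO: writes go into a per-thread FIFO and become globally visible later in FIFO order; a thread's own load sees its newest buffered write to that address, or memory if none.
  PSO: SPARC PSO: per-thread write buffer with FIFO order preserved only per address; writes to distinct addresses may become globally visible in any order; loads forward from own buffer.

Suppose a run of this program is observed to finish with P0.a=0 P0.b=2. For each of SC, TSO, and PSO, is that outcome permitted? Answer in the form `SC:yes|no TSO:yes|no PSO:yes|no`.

SC:yes TSO:yes PSO:yes

outcome vector order: (P0.a,P0.b)
[SC] allowed = {<0 0>; <0 2>; <1 0>; <1 2>; <2 2>}
[TSO] allowed = {<0 0>; <0 2>; <1 0>; <1 2>; <2 2>}
[PSO] allowed = {<0 0>; <0 2>; <1 0>; <1 2>; <2 0>; <2 2>}
target <0 2> ∈ {SC,TSO,PSO}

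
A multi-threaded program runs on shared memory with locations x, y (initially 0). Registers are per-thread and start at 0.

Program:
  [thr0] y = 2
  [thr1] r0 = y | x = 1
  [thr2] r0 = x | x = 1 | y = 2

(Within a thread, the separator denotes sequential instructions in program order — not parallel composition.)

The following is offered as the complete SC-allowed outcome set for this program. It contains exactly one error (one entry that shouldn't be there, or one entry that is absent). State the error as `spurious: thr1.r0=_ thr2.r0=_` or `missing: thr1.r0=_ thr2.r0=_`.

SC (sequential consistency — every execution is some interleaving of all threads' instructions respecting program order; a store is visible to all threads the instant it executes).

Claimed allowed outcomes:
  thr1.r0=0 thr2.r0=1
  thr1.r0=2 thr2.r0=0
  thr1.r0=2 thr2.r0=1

missing: thr1.r0=0 thr2.r0=0

outcome vector order: (thr1.r0,thr2.r0)
under SC → 0/0; 0/1; 2/0; 2/1
SC∖claimed = {0/0}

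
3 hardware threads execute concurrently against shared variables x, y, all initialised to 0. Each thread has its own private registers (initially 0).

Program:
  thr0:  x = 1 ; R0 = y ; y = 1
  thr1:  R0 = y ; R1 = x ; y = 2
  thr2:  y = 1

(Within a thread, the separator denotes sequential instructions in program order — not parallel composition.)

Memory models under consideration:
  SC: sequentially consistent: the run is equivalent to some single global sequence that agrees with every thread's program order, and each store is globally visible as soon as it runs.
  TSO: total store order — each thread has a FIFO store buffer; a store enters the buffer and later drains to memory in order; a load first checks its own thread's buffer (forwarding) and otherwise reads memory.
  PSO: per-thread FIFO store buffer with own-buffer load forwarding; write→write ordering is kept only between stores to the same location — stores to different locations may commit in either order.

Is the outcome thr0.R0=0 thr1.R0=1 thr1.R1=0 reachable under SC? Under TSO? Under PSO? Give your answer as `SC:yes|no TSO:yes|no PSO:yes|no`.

outcome vector order: (thr0.R0,thr1.R0,thr1.R1)
SC: 11 outcomes — {000; 001; 011; 100; 101; 110; 111; 200; 201; 210; 211}
TSO: 12 outcomes — {000; 001; 010; 011; 100; 101; 110; 111; 200; 201; 210; 211}
PSO: 12 outcomes — {000; 001; 010; 011; 100; 101; 110; 111; 200; 201; 210; 211}
target 010 ∈ {TSO,PSO}

SC:no TSO:yes PSO:yes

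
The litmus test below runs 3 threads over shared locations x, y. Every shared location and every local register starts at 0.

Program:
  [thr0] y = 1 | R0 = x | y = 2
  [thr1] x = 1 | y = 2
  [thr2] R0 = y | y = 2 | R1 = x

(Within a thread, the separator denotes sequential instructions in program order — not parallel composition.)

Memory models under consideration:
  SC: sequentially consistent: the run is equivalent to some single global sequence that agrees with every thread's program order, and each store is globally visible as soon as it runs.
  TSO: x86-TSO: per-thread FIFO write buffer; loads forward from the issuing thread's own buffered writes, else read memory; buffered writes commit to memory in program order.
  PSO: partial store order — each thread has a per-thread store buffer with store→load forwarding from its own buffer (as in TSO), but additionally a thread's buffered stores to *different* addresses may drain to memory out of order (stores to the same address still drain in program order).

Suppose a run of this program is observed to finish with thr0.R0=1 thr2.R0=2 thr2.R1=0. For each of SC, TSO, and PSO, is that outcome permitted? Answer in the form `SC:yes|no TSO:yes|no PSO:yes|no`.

SC:no TSO:no PSO:yes

outcome vector order: (thr0.R0,thr2.R0,thr2.R1)
SC (11): 0/0/0; 0/0/1; 0/1/0; 0/1/1; 0/2/0; 0/2/1; 1/0/0; 1/0/1; 1/1/0; 1/1/1; 1/2/1
TSO (11): 0/0/0; 0/0/1; 0/1/0; 0/1/1; 0/2/0; 0/2/1; 1/0/0; 1/0/1; 1/1/0; 1/1/1; 1/2/1
PSO (12): 0/0/0; 0/0/1; 0/1/0; 0/1/1; 0/2/0; 0/2/1; 1/0/0; 1/0/1; 1/1/0; 1/1/1; 1/2/0; 1/2/1
target 1/2/0 ∈ {PSO}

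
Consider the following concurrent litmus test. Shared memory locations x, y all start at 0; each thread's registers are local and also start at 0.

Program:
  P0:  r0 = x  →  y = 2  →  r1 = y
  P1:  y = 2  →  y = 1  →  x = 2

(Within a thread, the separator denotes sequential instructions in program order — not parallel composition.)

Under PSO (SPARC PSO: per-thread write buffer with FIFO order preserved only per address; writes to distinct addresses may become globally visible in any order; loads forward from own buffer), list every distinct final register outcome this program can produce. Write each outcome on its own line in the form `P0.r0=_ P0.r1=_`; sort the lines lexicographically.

P0.r0=0 P0.r1=1
P0.r0=0 P0.r1=2
P0.r0=2 P0.r1=1
P0.r0=2 P0.r1=2

outcome vector order: (P0.r0,P0.r1)
|PSO outcomes| = 4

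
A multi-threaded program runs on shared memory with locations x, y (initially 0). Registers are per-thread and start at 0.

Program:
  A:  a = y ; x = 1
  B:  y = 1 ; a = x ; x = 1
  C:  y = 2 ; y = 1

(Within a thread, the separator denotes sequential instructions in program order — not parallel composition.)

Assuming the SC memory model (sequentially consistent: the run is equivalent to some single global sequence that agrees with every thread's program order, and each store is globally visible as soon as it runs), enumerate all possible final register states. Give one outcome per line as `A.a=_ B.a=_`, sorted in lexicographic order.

outcome vector order: (A.a,B.a)
|SC outcomes| = 6

A.a=0 B.a=0
A.a=0 B.a=1
A.a=1 B.a=0
A.a=1 B.a=1
A.a=2 B.a=0
A.a=2 B.a=1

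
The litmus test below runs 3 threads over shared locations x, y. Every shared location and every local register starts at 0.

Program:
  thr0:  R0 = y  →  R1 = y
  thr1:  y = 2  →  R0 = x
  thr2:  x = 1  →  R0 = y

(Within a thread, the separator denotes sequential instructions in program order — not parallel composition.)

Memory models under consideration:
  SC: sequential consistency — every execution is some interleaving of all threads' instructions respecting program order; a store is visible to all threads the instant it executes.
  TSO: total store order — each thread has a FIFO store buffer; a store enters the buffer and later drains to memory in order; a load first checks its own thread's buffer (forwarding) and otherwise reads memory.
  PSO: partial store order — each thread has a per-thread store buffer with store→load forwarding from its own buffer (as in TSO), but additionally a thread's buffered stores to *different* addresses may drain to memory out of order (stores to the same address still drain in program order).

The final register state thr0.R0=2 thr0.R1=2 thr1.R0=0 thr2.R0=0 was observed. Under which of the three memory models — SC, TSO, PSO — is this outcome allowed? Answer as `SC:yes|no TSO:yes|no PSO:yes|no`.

SC:no TSO:yes PSO:yes

outcome vector order: (thr0.R0,thr0.R1,thr1.R0,thr2.R0)
SC: 9 outcomes — {<0 0 0 2>, <0 0 1 0>, <0 0 1 2>, <0 2 0 2>, <0 2 1 0>, <0 2 1 2>, <2 2 0 2>, <2 2 1 0>, <2 2 1 2>}
TSO: 12 outcomes — {<0 0 0 0>, <0 0 0 2>, <0 0 1 0>, <0 0 1 2>, <0 2 0 0>, <0 2 0 2>, <0 2 1 0>, <0 2 1 2>, <2 2 0 0>, <2 2 0 2>, <2 2 1 0>, <2 2 1 2>}
PSO: 12 outcomes — {<0 0 0 0>, <0 0 0 2>, <0 0 1 0>, <0 0 1 2>, <0 2 0 0>, <0 2 0 2>, <0 2 1 0>, <0 2 1 2>, <2 2 0 0>, <2 2 0 2>, <2 2 1 0>, <2 2 1 2>}
target <2 2 0 0> ∈ {TSO,PSO}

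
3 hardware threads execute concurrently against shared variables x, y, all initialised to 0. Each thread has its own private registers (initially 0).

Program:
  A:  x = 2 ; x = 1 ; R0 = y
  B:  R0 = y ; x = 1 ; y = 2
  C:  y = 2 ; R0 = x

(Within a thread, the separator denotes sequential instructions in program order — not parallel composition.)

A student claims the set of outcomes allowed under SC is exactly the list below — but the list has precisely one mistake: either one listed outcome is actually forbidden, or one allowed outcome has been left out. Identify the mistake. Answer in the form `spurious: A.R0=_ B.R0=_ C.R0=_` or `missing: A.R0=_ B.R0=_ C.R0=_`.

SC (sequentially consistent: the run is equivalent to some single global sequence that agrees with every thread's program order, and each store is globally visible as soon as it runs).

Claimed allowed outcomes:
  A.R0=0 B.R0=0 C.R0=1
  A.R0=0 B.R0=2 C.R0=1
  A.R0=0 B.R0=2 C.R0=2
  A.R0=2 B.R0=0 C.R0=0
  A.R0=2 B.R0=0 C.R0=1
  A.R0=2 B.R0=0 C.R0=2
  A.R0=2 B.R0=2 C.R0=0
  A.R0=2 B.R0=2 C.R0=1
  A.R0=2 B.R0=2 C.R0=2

spurious: A.R0=0 B.R0=2 C.R0=2

outcome vector order: (A.R0,B.R0,C.R0)
SC: 8 outcomes — {<0 0 1>, <0 2 1>, <2 0 0>, <2 0 1>, <2 0 2>, <2 2 0>, <2 2 1>, <2 2 2>}
claimed∖SC = {<0 2 2>}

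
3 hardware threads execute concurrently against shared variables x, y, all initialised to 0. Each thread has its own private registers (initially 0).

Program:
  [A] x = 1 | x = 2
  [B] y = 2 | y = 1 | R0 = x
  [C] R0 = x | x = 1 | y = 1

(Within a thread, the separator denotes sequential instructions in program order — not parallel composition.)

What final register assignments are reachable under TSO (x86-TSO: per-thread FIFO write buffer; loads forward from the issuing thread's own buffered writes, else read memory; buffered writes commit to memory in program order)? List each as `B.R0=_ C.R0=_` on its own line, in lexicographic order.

B.R0=0 C.R0=0
B.R0=0 C.R0=1
B.R0=0 C.R0=2
B.R0=1 C.R0=0
B.R0=1 C.R0=1
B.R0=1 C.R0=2
B.R0=2 C.R0=0
B.R0=2 C.R0=1
B.R0=2 C.R0=2

outcome vector order: (B.R0,C.R0)
|TSO outcomes| = 9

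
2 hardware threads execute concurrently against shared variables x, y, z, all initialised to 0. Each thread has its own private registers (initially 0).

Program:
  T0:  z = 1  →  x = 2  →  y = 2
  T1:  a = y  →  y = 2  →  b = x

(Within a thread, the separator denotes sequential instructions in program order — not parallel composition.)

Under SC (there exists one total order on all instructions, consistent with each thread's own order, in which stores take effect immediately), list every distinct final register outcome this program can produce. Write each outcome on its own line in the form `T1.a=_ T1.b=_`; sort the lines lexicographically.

T1.a=0 T1.b=0
T1.a=0 T1.b=2
T1.a=2 T1.b=2

outcome vector order: (T1.a,T1.b)
|SC outcomes| = 3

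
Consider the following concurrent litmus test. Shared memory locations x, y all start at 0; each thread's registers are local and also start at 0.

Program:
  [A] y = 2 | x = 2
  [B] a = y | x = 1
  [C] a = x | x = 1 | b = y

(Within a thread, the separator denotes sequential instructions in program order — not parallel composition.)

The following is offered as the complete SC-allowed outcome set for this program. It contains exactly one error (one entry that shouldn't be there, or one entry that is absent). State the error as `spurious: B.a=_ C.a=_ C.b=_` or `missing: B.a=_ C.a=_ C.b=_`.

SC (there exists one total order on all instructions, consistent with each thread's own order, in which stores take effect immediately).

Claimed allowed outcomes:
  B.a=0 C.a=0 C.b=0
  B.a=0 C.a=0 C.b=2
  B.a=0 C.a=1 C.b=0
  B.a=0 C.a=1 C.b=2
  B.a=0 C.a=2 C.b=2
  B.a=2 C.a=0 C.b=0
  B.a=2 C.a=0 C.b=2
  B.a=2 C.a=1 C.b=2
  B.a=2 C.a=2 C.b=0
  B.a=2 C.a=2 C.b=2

outcome vector order: (B.a,C.a,C.b)
under SC → (0,0,0); (0,0,2); (0,1,0); (0,1,2); (0,2,2); (2,0,0); (2,0,2); (2,1,2); (2,2,2)
claimed∖SC = {(2,2,0)}

spurious: B.a=2 C.a=2 C.b=0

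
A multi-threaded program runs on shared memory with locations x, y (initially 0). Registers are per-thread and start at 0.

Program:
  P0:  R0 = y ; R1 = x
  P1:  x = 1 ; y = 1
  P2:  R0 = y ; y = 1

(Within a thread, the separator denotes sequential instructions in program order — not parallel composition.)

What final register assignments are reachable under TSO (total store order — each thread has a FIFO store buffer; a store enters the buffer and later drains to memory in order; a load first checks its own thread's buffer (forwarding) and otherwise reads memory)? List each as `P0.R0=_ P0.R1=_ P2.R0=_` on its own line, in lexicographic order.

outcome vector order: (P0.R0,P0.R1,P2.R0)
|TSO outcomes| = 7

P0.R0=0 P0.R1=0 P2.R0=0
P0.R0=0 P0.R1=0 P2.R0=1
P0.R0=0 P0.R1=1 P2.R0=0
P0.R0=0 P0.R1=1 P2.R0=1
P0.R0=1 P0.R1=0 P2.R0=0
P0.R0=1 P0.R1=1 P2.R0=0
P0.R0=1 P0.R1=1 P2.R0=1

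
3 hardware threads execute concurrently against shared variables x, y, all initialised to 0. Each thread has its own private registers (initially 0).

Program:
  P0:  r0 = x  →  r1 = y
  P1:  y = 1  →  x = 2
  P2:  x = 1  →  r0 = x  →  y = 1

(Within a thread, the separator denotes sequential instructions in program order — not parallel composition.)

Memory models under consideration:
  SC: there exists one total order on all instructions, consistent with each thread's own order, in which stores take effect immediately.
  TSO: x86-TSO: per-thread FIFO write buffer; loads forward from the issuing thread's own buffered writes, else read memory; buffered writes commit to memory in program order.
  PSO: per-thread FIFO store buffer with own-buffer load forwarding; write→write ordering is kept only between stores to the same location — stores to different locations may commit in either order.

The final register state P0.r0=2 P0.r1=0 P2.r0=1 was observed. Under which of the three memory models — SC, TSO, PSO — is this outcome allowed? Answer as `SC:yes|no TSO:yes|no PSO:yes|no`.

SC:no TSO:no PSO:yes

outcome vector order: (P0.r0,P0.r1,P2.r0)
SC (10): <0 0 1>; <0 0 2>; <0 1 1>; <0 1 2>; <1 0 1>; <1 0 2>; <1 1 1>; <1 1 2>; <2 1 1>; <2 1 2>
TSO (10): <0 0 1>; <0 0 2>; <0 1 1>; <0 1 2>; <1 0 1>; <1 0 2>; <1 1 1>; <1 1 2>; <2 1 1>; <2 1 2>
PSO (12): <0 0 1>; <0 0 2>; <0 1 1>; <0 1 2>; <1 0 1>; <1 0 2>; <1 1 1>; <1 1 2>; <2 0 1>; <2 0 2>; <2 1 1>; <2 1 2>
target <2 0 1> ∈ {PSO}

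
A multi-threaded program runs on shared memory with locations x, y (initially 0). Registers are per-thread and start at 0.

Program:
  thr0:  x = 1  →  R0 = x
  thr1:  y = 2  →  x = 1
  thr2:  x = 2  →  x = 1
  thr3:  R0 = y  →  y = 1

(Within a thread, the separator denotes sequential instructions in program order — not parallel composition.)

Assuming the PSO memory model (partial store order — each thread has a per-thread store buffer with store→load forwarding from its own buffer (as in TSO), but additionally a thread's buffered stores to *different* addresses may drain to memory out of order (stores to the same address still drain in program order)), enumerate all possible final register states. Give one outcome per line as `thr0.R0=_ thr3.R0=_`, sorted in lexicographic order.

outcome vector order: (thr0.R0,thr3.R0)
|PSO outcomes| = 4

thr0.R0=1 thr3.R0=0
thr0.R0=1 thr3.R0=2
thr0.R0=2 thr3.R0=0
thr0.R0=2 thr3.R0=2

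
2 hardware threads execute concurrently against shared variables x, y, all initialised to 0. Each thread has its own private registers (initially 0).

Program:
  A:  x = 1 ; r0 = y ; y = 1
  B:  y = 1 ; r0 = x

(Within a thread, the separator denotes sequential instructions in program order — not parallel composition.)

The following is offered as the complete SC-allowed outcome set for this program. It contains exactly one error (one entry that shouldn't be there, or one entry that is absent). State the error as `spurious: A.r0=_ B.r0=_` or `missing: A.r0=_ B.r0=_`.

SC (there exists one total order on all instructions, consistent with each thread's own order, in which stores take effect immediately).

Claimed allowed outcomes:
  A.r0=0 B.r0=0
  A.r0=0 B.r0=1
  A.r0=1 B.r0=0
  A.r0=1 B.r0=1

spurious: A.r0=0 B.r0=0

outcome vector order: (A.r0,B.r0)
SC (3): (0,1); (1,0); (1,1)
claimed∖SC = {(0,0)}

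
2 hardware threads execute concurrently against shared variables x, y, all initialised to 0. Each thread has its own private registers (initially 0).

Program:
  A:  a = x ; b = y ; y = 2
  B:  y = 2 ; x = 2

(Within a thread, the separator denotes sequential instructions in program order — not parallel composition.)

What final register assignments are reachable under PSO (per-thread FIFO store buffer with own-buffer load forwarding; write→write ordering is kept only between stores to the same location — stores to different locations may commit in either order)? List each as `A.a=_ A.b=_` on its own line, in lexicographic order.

outcome vector order: (A.a,A.b)
|PSO outcomes| = 4

A.a=0 A.b=0
A.a=0 A.b=2
A.a=2 A.b=0
A.a=2 A.b=2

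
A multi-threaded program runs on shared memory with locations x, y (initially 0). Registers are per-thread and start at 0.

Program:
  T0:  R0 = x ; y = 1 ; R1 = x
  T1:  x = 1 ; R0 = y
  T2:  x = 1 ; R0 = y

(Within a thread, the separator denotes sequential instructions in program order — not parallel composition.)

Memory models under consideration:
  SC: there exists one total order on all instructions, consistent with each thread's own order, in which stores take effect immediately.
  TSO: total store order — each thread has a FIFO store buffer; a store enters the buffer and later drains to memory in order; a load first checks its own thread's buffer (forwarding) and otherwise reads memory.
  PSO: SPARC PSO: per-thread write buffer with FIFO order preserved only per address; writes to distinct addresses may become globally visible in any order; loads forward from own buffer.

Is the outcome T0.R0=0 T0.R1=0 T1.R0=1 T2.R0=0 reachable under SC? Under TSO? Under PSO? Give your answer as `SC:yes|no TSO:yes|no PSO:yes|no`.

SC:no TSO:yes PSO:yes

outcome vector order: (T0.R0,T0.R1,T1.R0,T2.R0)
SC: 9 outcomes — {0/0/1/1, 0/1/0/0, 0/1/0/1, 0/1/1/0, 0/1/1/1, 1/1/0/0, 1/1/0/1, 1/1/1/0, 1/1/1/1}
TSO: 12 outcomes — {0/0/0/0, 0/0/0/1, 0/0/1/0, 0/0/1/1, 0/1/0/0, 0/1/0/1, 0/1/1/0, 0/1/1/1, 1/1/0/0, 1/1/0/1, 1/1/1/0, 1/1/1/1}
PSO: 12 outcomes — {0/0/0/0, 0/0/0/1, 0/0/1/0, 0/0/1/1, 0/1/0/0, 0/1/0/1, 0/1/1/0, 0/1/1/1, 1/1/0/0, 1/1/0/1, 1/1/1/0, 1/1/1/1}
target 0/0/1/0 ∈ {TSO,PSO}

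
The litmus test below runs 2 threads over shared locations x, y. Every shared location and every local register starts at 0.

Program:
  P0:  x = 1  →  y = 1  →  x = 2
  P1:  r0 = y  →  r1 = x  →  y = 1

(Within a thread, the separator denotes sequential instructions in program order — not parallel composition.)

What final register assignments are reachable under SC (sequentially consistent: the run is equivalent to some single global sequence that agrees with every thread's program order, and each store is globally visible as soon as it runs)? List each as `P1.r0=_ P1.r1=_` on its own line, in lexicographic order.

P1.r0=0 P1.r1=0
P1.r0=0 P1.r1=1
P1.r0=0 P1.r1=2
P1.r0=1 P1.r1=1
P1.r0=1 P1.r1=2

outcome vector order: (P1.r0,P1.r1)
|SC outcomes| = 5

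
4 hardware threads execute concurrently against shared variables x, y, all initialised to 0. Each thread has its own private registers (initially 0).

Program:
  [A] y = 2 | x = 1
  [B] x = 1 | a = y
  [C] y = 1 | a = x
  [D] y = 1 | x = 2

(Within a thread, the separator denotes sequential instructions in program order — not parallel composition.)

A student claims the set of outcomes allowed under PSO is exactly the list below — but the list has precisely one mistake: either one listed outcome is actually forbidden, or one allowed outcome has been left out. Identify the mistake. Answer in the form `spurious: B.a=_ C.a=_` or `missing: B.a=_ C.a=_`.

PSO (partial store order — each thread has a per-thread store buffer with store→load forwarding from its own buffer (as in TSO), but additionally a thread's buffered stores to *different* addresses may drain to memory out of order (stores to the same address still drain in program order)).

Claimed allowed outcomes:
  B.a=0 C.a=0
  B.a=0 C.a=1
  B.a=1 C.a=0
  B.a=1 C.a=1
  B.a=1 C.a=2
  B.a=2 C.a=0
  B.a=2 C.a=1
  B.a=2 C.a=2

outcome vector order: (B.a,C.a)
PSO: 9 outcomes — {0/0 0/1 0/2 1/0 1/1 1/2 2/0 2/1 2/2}
PSO∖claimed = {0/2}

missing: B.a=0 C.a=2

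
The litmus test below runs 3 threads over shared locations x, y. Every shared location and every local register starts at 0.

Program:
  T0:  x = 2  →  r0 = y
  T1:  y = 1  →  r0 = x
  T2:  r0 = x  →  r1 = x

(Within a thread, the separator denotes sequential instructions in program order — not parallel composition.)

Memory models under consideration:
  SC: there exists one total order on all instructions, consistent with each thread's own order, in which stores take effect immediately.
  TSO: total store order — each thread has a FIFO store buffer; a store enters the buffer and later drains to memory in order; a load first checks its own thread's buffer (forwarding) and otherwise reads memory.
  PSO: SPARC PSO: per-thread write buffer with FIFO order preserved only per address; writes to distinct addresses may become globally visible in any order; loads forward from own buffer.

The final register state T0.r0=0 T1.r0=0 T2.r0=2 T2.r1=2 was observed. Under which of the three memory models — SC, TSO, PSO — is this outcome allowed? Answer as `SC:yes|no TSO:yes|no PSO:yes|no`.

SC:no TSO:yes PSO:yes

outcome vector order: (T0.r0,T1.r0,T2.r0,T2.r1)
under SC → <0 2 0 0>, <0 2 0 2>, <0 2 2 2>, <1 0 0 0>, <1 0 0 2>, <1 0 2 2>, <1 2 0 0>, <1 2 0 2>, <1 2 2 2>
under TSO → <0 0 0 0>, <0 0 0 2>, <0 0 2 2>, <0 2 0 0>, <0 2 0 2>, <0 2 2 2>, <1 0 0 0>, <1 0 0 2>, <1 0 2 2>, <1 2 0 0>, <1 2 0 2>, <1 2 2 2>
under PSO → <0 0 0 0>, <0 0 0 2>, <0 0 2 2>, <0 2 0 0>, <0 2 0 2>, <0 2 2 2>, <1 0 0 0>, <1 0 0 2>, <1 0 2 2>, <1 2 0 0>, <1 2 0 2>, <1 2 2 2>
target <0 0 2 2> ∈ {TSO,PSO}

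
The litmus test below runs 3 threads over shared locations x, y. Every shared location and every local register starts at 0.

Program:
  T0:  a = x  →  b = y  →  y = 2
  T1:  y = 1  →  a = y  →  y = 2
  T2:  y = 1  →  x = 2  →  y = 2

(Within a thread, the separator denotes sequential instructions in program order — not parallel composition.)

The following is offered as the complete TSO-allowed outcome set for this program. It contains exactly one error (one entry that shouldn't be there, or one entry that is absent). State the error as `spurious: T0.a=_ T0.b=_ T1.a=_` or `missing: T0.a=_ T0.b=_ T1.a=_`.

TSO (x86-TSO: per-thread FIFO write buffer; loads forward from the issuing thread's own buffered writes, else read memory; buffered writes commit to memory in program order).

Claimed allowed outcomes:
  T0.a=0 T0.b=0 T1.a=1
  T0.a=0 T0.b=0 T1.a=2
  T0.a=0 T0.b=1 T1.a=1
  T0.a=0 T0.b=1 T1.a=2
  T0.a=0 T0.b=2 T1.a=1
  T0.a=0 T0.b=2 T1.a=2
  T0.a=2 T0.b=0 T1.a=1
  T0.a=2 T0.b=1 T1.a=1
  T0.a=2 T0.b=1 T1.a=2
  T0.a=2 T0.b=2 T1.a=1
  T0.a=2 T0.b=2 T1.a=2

outcome vector order: (T0.a,T0.b,T1.a)
TSO (10): 0/0/1; 0/0/2; 0/1/1; 0/1/2; 0/2/1; 0/2/2; 2/1/1; 2/1/2; 2/2/1; 2/2/2
claimed∖TSO = {2/0/1}

spurious: T0.a=2 T0.b=0 T1.a=1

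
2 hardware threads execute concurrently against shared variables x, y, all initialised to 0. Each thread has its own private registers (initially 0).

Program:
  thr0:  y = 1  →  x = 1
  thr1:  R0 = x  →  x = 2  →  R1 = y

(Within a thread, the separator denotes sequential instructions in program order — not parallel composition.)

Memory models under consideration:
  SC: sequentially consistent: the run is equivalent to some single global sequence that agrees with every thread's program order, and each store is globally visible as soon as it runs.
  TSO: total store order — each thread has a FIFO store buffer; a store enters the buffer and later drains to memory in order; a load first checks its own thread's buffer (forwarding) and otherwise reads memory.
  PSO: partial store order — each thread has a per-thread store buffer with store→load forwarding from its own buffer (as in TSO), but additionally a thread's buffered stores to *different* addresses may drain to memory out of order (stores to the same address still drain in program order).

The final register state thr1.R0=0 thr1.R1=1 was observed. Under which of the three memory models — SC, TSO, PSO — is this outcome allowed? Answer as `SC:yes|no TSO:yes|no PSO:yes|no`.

SC:yes TSO:yes PSO:yes

outcome vector order: (thr1.R0,thr1.R1)
under SC → 0/0; 0/1; 1/1
under TSO → 0/0; 0/1; 1/1
under PSO → 0/0; 0/1; 1/0; 1/1
target 0/1 ∈ {SC,TSO,PSO}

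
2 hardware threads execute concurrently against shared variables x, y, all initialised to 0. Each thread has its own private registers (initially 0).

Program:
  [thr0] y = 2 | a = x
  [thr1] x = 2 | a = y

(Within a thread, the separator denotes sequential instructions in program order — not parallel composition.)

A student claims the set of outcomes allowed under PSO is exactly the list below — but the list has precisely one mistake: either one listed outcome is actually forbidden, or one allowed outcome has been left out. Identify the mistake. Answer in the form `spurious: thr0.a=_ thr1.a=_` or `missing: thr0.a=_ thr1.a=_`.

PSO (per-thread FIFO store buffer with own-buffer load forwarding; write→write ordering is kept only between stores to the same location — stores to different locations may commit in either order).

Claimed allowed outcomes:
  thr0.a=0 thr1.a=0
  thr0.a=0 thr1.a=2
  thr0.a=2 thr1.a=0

outcome vector order: (thr0.a,thr1.a)
[PSO] allowed = {(0,0), (0,2), (2,0), (2,2)}
PSO∖claimed = {(2,2)}

missing: thr0.a=2 thr1.a=2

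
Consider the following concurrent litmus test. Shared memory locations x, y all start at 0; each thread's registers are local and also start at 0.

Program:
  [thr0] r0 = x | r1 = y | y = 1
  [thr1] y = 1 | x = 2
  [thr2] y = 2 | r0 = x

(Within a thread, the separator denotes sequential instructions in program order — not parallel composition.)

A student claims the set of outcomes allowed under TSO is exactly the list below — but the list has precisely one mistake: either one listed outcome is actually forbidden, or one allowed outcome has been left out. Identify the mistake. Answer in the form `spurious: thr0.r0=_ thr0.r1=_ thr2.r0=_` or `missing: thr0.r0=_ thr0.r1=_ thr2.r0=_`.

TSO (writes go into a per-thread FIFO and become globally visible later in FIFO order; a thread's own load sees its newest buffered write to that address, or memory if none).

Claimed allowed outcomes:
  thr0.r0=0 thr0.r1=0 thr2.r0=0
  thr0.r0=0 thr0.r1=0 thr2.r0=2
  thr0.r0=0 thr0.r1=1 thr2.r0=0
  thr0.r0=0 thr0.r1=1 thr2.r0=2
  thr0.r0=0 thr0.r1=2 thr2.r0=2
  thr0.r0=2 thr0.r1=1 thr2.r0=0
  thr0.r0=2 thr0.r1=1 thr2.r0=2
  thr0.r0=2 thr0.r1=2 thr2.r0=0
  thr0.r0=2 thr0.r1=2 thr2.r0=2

outcome vector order: (thr0.r0,thr0.r1,thr2.r0)
TSO (10): <0 0 0>, <0 0 2>, <0 1 0>, <0 1 2>, <0 2 0>, <0 2 2>, <2 1 0>, <2 1 2>, <2 2 0>, <2 2 2>
TSO∖claimed = {<0 2 0>}

missing: thr0.r0=0 thr0.r1=2 thr2.r0=0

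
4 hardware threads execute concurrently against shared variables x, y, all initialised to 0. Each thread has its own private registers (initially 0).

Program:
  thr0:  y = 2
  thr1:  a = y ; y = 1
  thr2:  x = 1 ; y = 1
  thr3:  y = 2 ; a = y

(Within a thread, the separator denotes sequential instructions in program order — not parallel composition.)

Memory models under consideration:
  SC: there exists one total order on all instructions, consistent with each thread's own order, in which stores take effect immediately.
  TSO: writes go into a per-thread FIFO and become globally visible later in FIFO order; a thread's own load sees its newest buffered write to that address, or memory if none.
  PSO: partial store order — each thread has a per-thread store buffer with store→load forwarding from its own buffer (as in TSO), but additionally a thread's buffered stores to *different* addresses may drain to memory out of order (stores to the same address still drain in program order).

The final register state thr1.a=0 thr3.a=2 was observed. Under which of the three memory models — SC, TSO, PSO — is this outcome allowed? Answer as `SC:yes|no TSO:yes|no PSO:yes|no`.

outcome vector order: (thr1.a,thr3.a)
under SC → <0 1> <0 2> <1 1> <1 2> <2 1> <2 2>
under TSO → <0 1> <0 2> <1 1> <1 2> <2 1> <2 2>
under PSO → <0 1> <0 2> <1 1> <1 2> <2 1> <2 2>
target <0 2> ∈ {SC,TSO,PSO}

SC:yes TSO:yes PSO:yes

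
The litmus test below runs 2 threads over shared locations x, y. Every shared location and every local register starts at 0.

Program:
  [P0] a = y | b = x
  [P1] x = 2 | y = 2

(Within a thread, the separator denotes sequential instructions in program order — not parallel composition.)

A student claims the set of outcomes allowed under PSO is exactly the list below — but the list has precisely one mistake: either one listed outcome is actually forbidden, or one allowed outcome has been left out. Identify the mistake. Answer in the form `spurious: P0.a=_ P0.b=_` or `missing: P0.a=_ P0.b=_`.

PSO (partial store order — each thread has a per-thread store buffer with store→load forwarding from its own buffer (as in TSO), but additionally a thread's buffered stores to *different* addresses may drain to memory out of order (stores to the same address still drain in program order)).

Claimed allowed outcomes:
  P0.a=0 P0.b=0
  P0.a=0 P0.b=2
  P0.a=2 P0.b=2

missing: P0.a=2 P0.b=0

outcome vector order: (P0.a,P0.b)
PSO (4): (0,0) (0,2) (2,0) (2,2)
PSO∖claimed = {(2,0)}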